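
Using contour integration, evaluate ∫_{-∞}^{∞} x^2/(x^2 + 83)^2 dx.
Let f(z) = z^2/(z^2 + 83)^2. The denominator has no real zeros and deg Q - deg P = 2 ≥ 2, so the integral of f over the upper semicircle |z| = R tends to 0 as R → ∞. Closing the contour in the upper half-plane,
  ∫_{-∞}^{∞} f(x) dx = 2πi · Σ Res(f, z_k)  over the poles with Im z_k > 0.

Zeros of the denominator: z^2 + 83 = 0 gives z = ±sqrt(83)*I.
Upper half-plane: z = sqrt(83)*I (a pole of order 2).

Write f(z) = g(z)/(z - sqrt(83)*I)^2 with g(z) = z^2/(z + sqrt(83)*I)^2. For a double pole, Res(f, z₀) = g'(z₀):
  g'(z) = 2*sqrt(83)*I*z/(z + sqrt(83)*I)^3
  Res(f, sqrt(83)*I) = g'(sqrt(83)*I) = -sqrt(83)*I/332

∫_{-∞}^{∞} f(x) dx = 2πi · (-sqrt(83)*I/332) = sqrt(83)*pi/166

Final answer: sqrt(83)*pi/166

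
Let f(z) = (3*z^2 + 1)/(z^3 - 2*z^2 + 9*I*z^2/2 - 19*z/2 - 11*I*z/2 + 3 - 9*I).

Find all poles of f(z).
{-1 - I, -2*I, 3 - 3*I/2}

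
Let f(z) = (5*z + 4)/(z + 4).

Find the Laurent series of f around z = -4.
Put w = z - (-4), i.e. z = w - 4. The denominator is w, so it suffices to rewrite the numerator in powers of w.

P(z) = 5*z + 4
P(w - 4) = -16 + 5*w

Dividing each term by w:
  f = -16/w + 5

Substituting back w = z + 4:
  f(z) = -16/(z + 4) + 5

The series is finite because the numerator is a polynomial; the negative powers form the principal part, and the coefficient of 1/(z + 4) gives Res(f, -4) = -16.

Final answer: -16/(z + 4) + 5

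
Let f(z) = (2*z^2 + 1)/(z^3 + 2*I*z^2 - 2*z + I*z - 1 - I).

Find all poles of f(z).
The singularities of f are the zeros of the denominator. Factoring,
  z^3 + 2*I*z^2 - 2*z + I*z - 1 - I = (z + I)*(z + 1)*(z - 1 + I)
so the candidates are z = -I, z = -1, z = 1 - I.

Check the numerator P(z) = 2*z^2 + 1 at each one:
  P(-I) = -1 ≠ 0, so z = -I is a (simple) pole.
  P(-1) = 3 ≠ 0, so z = -1 is a (simple) pole.
  P(1 - I) = 1 - 4*I ≠ 0, so z = 1 - I is a (simple) pole.

Poles of f: {-1, -I, 1 - I}

Final answer: {-1, -I, 1 - I}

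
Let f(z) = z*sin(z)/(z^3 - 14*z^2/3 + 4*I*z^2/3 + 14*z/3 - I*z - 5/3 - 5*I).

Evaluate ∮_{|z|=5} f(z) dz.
By the residue theorem, ∮_C f(z) dz = 2πi · (sum of the residues of f at the poles inside |z| = 5).

The denominator factors as (z - 2 + I)*(z + 1/3 - 2*I/3)*(z - 3 + I), so the singularities of f are simple poles at z = 2 - I, z = -1/3 + 2*I/3, z = 3 - I.
  |2 - I|² = 5 < 25 = 5², so this pole is inside the contour.
  |-1/3 + 2*I/3|² = 5/9 < 25 = 5², so this pole is inside the contour.
  |3 - I|² = 10 < 25 = 5², so this pole is inside the contour.

With P(z) = z*sin(z) and Q(z) = z^3 - 14*z^2/3 + 4*I*z^2/3 + 14*z/3 - I*z - 5/3 - 5*I, each pole is simple, so Res(f, z₀) = P(z₀)/Q'(z₀) with Q'(z) = 3*z^2 - 28*z/3 + 8*I*z/3 + 14/3 - I.
  Res(f, 2 - I) = P(2 - I)/Q'(2 - I) = ((2 - I)*sin(2 - I))/(-7/3 + 5*I/3) = (-57/74 - 9*I/74)*sin(2 - I)
  Res(f, -1/3 + 2*I/3) = P(-1/3 + 2*I/3)/Q'(-1/3 + 2*I/3) = ((1/3 - 2*I/3)*sin(1/3 - 2*I/3))/(5 - 85*I/9) = (129/1850 - 3*I/1850)*sin(1/3 - 2*I/3)
  Res(f, 3 - I) = P(3 - I)/Q'(3 - I) = ((3 - I)*sin(3 - I))/(10/3 - 5*I/3) = (21/25 + 3*I/25)*sin(3 - I)

Sum of residues inside C: (-57/74 - 9*I/74)*sin(2 - I) + (129/1850 - 3*I/1850)*sin(1/3 - 2*I/3) + (21/25 + 3*I/25)*sin(3 - I)
∮_C f(z) dz = 2πi · ((-57/74 - 9*I/74)*sin(2 - I) + (129/1850 - 3*I/1850)*sin(1/3 - 2*I/3) + (21/25 + 3*I/25)*sin(3 - I)) = pi*(9/37 - 57*I/37)*sin(2 - I) + pi*(3/925 + 129*I/925)*sin(1/3 - 2*I/3) + pi*(-6/25 + 42*I/25)*sin(3 - I)

Final answer: pi*(9/37 - 57*I/37)*sin(2 - I) + pi*(3/925 + 129*I/925)*sin(1/3 - 2*I/3) + pi*(-6/25 + 42*I/25)*sin(3 - I)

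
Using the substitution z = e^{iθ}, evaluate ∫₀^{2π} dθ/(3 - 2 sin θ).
Call the integral J. The integrand is 2π-periodic and we integrate over a full period, so shifting θ does not change the value (θ → θ + π/2 turns sin θ into cos θ; θ → θ + π flips the sign of the trig term). Hence
  J = ∫₀^{2π} dθ/(3 + 2 cos θ).
Put z = e^{iθ}: then cos θ = (z + 1/z)/2, dθ = dz/(iz), and z runs once counterclockwise around |z| = 1:
  J = ∮_{|z|=1} 1/(3 + 2*(z + 1/z)/2) · dz/(iz) = (2/i) ∮_{|z|=1} dz/(2*z^2 + 6*z + 2).
The roots of 2*z^2 + 6*z + 2 are z = (-3 ± sqrt(3^2 - 2^2))/2, with sqrt(5) = sqrt(5); their product is 1, so only z₊ = -3/2 + sqrt(5)/2 lies inside the unit circle (z₋ = -3/2 - sqrt(5)/2 lies outside).
z₊ is a simple zero of q(z) = 2*z^2 + 6*z + 2, so Res(1/q, z₊) = 1/q'(z₊) with q'(z) = 4*z + 6; and q'(z₊) = 2*(z₊ - z₋) = 2*sqrt(5).
Therefore J = (2/i) · 2πi · 1/(2*sqrt(5)) = 2*pi/(sqrt(5)) = 2*sqrt(5)*pi/5

Final answer: 2*sqrt(5)*pi/5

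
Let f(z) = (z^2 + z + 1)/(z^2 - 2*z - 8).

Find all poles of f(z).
The singularities of f are the zeros of the denominator. Factoring,
  z^2 - 2*z - 8 = (z + 2)*(z - 4)
so the candidates are z = -2, z = 4.

Check the numerator P(z) = z^2 + z + 1 at each one:
  P(-2) = 3 ≠ 0, so z = -2 is a (simple) pole.
  P(4) = 21 ≠ 0, so z = 4 is a (simple) pole.

Poles of f: {-2, 4}

Final answer: {-2, 4}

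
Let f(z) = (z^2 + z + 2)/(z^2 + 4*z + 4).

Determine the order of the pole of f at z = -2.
2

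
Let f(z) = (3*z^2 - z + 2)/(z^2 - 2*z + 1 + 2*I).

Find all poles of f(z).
{I, 2 - I}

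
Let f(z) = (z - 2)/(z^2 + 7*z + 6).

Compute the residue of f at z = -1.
Write f(z) = P(z)/Q(z) with P(z) = z - 2 and Q(z) = z^2 + 7*z + 6.
The denominator factors as Q(z) = (z + 1)*(z + 6), so z = -1 is a simple zero of Q and P is analytic there; z = -1 is therefore a simple pole and
  Res(f, z₀) = P(z₀)/Q'(z₀).

Q'(z) = 2*z + 7, so Q'(-1) = 5.
P(-1) = -3.

Res(f, -1) = (-3)/(5) = -3/5

Final answer: -3/5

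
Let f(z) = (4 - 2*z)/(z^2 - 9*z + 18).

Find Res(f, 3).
2/3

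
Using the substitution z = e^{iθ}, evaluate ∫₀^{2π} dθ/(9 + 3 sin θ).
Call the integral J. The integrand is 2π-periodic and we integrate over a full period, so shifting θ does not change the value (θ → θ + π/2 turns sin θ into cos θ). Hence
  J = ∫₀^{2π} dθ/(9 + 3 cos θ).
Put z = e^{iθ}: then cos θ = (z + 1/z)/2, dθ = dz/(iz), and z runs once counterclockwise around |z| = 1:
  J = ∮_{|z|=1} 1/(9 + 3*(z + 1/z)/2) · dz/(iz) = (2/i) ∮_{|z|=1} dz/(3*z^2 + 18*z + 3).
The roots of 3*z^2 + 18*z + 3 are z = (-9 ± sqrt(9^2 - 3^2))/3, with sqrt(72) = 6*sqrt(2); their product is 1, so only z₊ = -3 + 2*sqrt(2) lies inside the unit circle (z₋ = -3 - 2*sqrt(2) lies outside).
z₊ is a simple zero of q(z) = 3*z^2 + 18*z + 3, so Res(1/q, z₊) = 1/q'(z₊) with q'(z) = 6*z + 18; and q'(z₊) = 3*(z₊ - z₋) = 12*sqrt(2).
Therefore J = (2/i) · 2πi · 1/(12*sqrt(2)) = 2*pi/(6*sqrt(2)) = sqrt(2)*pi/6

Final answer: sqrt(2)*pi/6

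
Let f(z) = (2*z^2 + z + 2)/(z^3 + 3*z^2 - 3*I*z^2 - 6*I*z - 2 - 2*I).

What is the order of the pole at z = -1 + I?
Factor the denominator:
  z^3 + 3*z^2 - 3*I*z^2 - 6*I*z - 2 - 2*I = (z + 1 - I)^3

The numerator P(z) = 2*z^2 + z + 2 has P(-1 + I) = 1 - 3*I ≠ 0, so no factor of (z + 1 - I) cancels.
Near z = -1 + I we can therefore write f(z) = g(z)/(z + 1 - I)^3 with g analytic at -1 + I and g(-1 + I) ≠ 0 (g is just the numerator).

Hence z = -1 + I is a pole of order 3.

Final answer: 3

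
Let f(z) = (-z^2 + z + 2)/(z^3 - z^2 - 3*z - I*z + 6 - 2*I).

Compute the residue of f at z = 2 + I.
Write f(z) = P(z)/Q(z) with P(z) = -z^2 + z + 2 and Q(z) = z^3 - z^2 - 3*z - I*z + 6 - 2*I.
The denominator factors as Q(z) = (z + 2)*(z - 2 - I)*(z - 1 + I), so z = 2 + I is a simple zero of Q and P is analytic there; z = 2 + I is therefore a simple pole and
  Res(f, z₀) = P(z₀)/Q'(z₀).

Q'(z) = 3*z^2 - 2*z - 3 - I, so Q'(2 + I) = 2 + 9*I.
P(2 + I) = 1 - 3*I.

Res(f, 2 + I) = (1 - 3*I)/(2 + 9*I) = -5/17 - 3*I/17

Final answer: -5/17 - 3*I/17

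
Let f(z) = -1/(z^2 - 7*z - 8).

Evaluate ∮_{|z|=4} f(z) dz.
By the residue theorem, ∮_C f(z) dz = 2πi · (sum of the residues of f at the poles inside |z| = 4).

The denominator factors as (z + 1)*(z - 8), so the singularities of f are simple poles at z = -1, z = 8.
  |-1|² = 1 < 16 = 4², so this pole is inside the contour.
  |8|² = 64 > 16 = 4², so this pole is outside the contour.

With P(z) = -1 and Q(z) = z^2 - 7*z - 8, each pole is simple, so Res(f, z₀) = P(z₀)/Q'(z₀) with Q'(z) = 2*z - 7.
  Res(f, -1) = P(-1)/Q'(-1) = (-1)/(-9) = 1/9

∮_C f(z) dz = 2πi · (1/9) = 2*I*pi/9

Final answer: 2*I*pi/9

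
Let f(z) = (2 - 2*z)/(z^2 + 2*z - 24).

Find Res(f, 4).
Write f(z) = P(z)/Q(z) with P(z) = 2 - 2*z and Q(z) = z^2 + 2*z - 24.
The denominator factors as Q(z) = (z - 4)*(z + 6), so z = 4 is a simple zero of Q and P is analytic there; z = 4 is therefore a simple pole and
  Res(f, z₀) = P(z₀)/Q'(z₀).

Q'(z) = 2*z + 2, so Q'(4) = 10.
P(4) = -6.

Res(f, 4) = (-6)/(10) = -3/5

Final answer: -3/5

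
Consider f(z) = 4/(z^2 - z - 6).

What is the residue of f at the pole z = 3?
Write f(z) = P(z)/Q(z) with P(z) = 4 and Q(z) = z^2 - z - 6.
The denominator factors as Q(z) = (z - 3)*(z + 2), so z = 3 is a simple zero of Q and P is analytic there; z = 3 is therefore a simple pole and
  Res(f, z₀) = P(z₀)/Q'(z₀).

Q'(z) = 2*z - 1, so Q'(3) = 5.
P(3) = 4.

Res(f, 3) = (4)/(5) = 4/5

Final answer: 4/5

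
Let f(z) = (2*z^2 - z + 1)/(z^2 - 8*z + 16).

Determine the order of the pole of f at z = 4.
2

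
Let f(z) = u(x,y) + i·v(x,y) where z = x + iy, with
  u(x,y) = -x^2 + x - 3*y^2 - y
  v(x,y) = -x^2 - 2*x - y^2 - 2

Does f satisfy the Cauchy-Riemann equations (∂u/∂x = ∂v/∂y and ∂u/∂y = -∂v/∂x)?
∂u/∂x = 1 - 2*x
∂v/∂y = -2*y
∂u/∂y = -6*y - 1
∂v/∂x = -2*x - 2
∂u/∂x ≠ ∂v/∂y and ∂u/∂y ≠ -∂v/∂x; the Cauchy-Riemann equations are not satisfied, so f is not analytic.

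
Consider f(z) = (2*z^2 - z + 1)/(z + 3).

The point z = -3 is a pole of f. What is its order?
Factor the denominator:
  z + 3 = (z + 3)

The numerator P(z) = 2*z^2 - z + 1 has P(-3) = 22 ≠ 0, so no factor of (z + 3) cancels.
Near z = -3 we can therefore write f(z) = g(z)/(z + 3) with g analytic at -3 and g(-3) ≠ 0 (g is just the numerator).

Hence z = -3 is a pole of order 1.

Final answer: 1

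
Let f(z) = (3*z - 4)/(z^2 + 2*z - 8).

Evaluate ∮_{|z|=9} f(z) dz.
6*I*pi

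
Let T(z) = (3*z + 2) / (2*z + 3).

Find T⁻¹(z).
Set w = T(z) = (3*z + 2) / (2*z + 3) and solve for z:
  w*(2*z + 3) = 3*z + 2
  3*w + z*(2*w - 3) - 2 = 0
  z*(2*w - 3) = 2 - 3*w
  z = (3*w - 2)/(3 - 2*w)
Renaming the variable, T⁻¹(z) = (3*z - 2)/(-2*z + 3) = (-3*z + 2)/(2*z - 3).
(Check: ad - bc = 5 ≠ 0, so T is invertible.)

Final answer: (-3*z + 2)/(2*z - 3)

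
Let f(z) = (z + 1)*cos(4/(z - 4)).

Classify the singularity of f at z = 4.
Let u = z - 4. Then
  cos(4/u) = Σ_{k≥0} (-1)^k (4)^(2k)/((2k)!·u^(2k)) = 1 - 8/u^2 + 32/(3*u^4) + ...
which has infinitely many negative powers of u, so cos(4/(z - 4)) has an essential singularity at z = 4.
The extra factor z + 1 is a nonzero polynomial; if the product had at most a pole at z = 4, dividing by that polynomial would leave cos(4/(z - 4)) with at most a pole too — contradiction. (Equivalently, the product's Laurent series still has infinitely many negative powers.)
So the singularity is essential.

Final answer: essential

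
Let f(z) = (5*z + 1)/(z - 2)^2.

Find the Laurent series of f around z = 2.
Put w = z - (2), i.e. z = w + 2. The denominator is w^2, so it suffices to rewrite the numerator in powers of w.

P(z) = 5*z + 1
P(w + 2) = 11 + 5*w

Dividing each term by w^2:
  f = 11/w^2 + 5/w

Substituting back w = z - 2:
  f(z) = 11/(z - 2)^2 + 5/(z - 2)

The series is finite because the numerator is a polynomial; the negative powers form the principal part, and the coefficient of 1/(z - 2) gives Res(f, 2) = 5.

Final answer: 11/(z - 2)^2 + 5/(z - 2)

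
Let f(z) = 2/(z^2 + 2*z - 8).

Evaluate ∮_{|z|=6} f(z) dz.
0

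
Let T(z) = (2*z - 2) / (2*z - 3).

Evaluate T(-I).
Substitute z = -I:
  numerator:   2*(-I) - 2 = -2 - 2*I
  denominator: 2*(-I) - 3 = -3 - 2*I
T(-I) = (-2 - 2*I)/(-3 - 2*I); multiplying numerator and denominator by the conjugate -3 + 2*I gives (10 + 2*I)/13 = 10/13 + 2*I/13

Final answer: 10/13 + 2*I/13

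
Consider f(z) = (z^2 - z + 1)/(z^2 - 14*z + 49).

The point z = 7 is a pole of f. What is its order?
2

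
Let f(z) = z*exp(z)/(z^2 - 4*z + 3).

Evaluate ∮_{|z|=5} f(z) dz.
By the residue theorem, ∮_C f(z) dz = 2πi · (sum of the residues of f at the poles inside |z| = 5).

The denominator factors as (z - 1)*(z - 3), so the singularities of f are simple poles at z = 1, z = 3.
  |1|² = 1 < 25 = 5², so this pole is inside the contour.
  |3|² = 9 < 25 = 5², so this pole is inside the contour.

With P(z) = z*exp(z) and Q(z) = z^2 - 4*z + 3, each pole is simple, so Res(f, z₀) = P(z₀)/Q'(z₀) with Q'(z) = 2*z - 4.
  Res(f, 1) = P(1)/Q'(1) = (exp(1))/(-2) = -exp(1)/2
  Res(f, 3) = P(3)/Q'(3) = (3*exp(3))/(2) = 3*exp(3)/2

Sum of residues inside C: -exp(1)/2 + 3*exp(3)/2
∮_C f(z) dz = 2πi · (-exp(1)/2 + 3*exp(3)/2) = -exp(1)*I*pi + 3*I*pi*exp(3)

Final answer: -exp(1)*I*pi + 3*I*pi*exp(3)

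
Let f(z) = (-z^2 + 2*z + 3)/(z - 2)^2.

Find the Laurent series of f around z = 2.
3/(z - 2)^2 - 2/(z - 2) - 1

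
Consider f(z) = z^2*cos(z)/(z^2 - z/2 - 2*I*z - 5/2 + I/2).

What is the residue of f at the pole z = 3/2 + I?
Write f(z) = P(z)/Q(z) with P(z) = z^2*cos(z) and Q(z) = z^2 - z/2 - 2*I*z - 5/2 + I/2.
The denominator factors as Q(z) = (z + 1 - I)*(z - 3/2 - I), so z = 3/2 + I is a simple zero of Q and P is analytic there; z = 3/2 + I is therefore a simple pole and
  Res(f, z₀) = P(z₀)/Q'(z₀).

Q'(z) = 2*z - 1/2 - 2*I, so Q'(3/2 + I) = 5/2.
P(3/2 + I) = (5/4 + 3*I)*cos(3/2 + I).

Res(f, 3/2 + I) = ((5/4 + 3*I)*cos(3/2 + I))/(5/2) = (1/2 + 6*I/5)*cos(3/2 + I)

Final answer: (1/2 + 6*I/5)*cos(3/2 + I)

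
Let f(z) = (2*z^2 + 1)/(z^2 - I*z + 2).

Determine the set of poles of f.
{-I, 2*I}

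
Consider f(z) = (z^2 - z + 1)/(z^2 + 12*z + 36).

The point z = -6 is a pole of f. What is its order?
Factor the denominator:
  z^2 + 12*z + 36 = (z + 6)^2

The numerator P(z) = z^2 - z + 1 has P(-6) = 43 ≠ 0, so no factor of (z + 6) cancels.
Near z = -6 we can therefore write f(z) = g(z)/(z + 6)^2 with g analytic at -6 and g(-6) ≠ 0 (g is just the numerator).

Hence z = -6 is a pole of order 2.

Final answer: 2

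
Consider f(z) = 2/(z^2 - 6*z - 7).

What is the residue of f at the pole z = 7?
1/4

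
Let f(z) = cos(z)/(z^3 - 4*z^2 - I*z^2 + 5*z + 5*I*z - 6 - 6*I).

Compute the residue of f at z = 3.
Write f(z) = P(z)/Q(z) with P(z) = cos(z) and Q(z) = z^3 - 4*z^2 - I*z^2 + 5*z + 5*I*z - 6 - 6*I.
The denominator factors as Q(z) = (z - 3)*(z - 1 + I)*(z - 2*I), so z = 3 is a simple zero of Q and P is analytic there; z = 3 is therefore a simple pole and
  Res(f, z₀) = P(z₀)/Q'(z₀).

Q'(z) = 3*z^2 - 8*z - 2*I*z + 5 + 5*I, so Q'(3) = 8 - I.
P(3) = cos(3).

Res(f, 3) = (cos(3))/(8 - I) = (8/65 + I/65)*cos(3)

Final answer: (8/65 + I/65)*cos(3)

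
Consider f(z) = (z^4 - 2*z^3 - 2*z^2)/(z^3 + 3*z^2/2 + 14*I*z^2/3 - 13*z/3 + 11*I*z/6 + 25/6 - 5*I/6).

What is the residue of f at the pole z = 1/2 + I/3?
Write f(z) = P(z)/Q(z) with P(z) = z^4 - 2*z^3 - 2*z^2 and Q(z) = z^3 + 3*z^2/2 + 14*I*z^2/3 - 13*z/3 + 11*I*z/6 + 25/6 - 5*I/6.
The denominator factors as Q(z) = (z - 1/2 - I/3)*(z + 1 + 3*I)*(z + 1 + 2*I), so z = 1/2 + I/3 is a simple zero of Q and P is analytic there; z = 1/2 + I/3 is therefore a simple pole and
  Res(f, z₀) = P(z₀)/Q'(z₀).

Q'(z) = 3*z^2 + 3*z + 28*I*z/3 - 13/3 + 11*I/6, so Q'(1/2 + I/3) = -199/36 + 17*I/2.
P(1/2 + I/3) = -371/1296 - I.

Res(f, 1/2 + I/3) = (-371/1296 - I)/(-199/36 + 17*I/2) = -322747/4796532 + 20635*I/266474

Final answer: -322747/4796532 + 20635*I/266474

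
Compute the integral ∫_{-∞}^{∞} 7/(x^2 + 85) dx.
Let f(z) = 7/(z^2 + 85). The denominator has no real zeros and deg Q - deg P = 2 ≥ 2, so the integral of f over the upper semicircle |z| = R tends to 0 as R → ∞. Closing the contour in the upper half-plane,
  ∫_{-∞}^{∞} f(x) dx = 2πi · Σ Res(f, z_k)  over the poles with Im z_k > 0.

Zeros of the denominator: z^2 + 85 = 0 gives z = ±sqrt(85)*I.
Upper half-plane: z = sqrt(85)*I (simple).

Each pole is a simple zero of Q(z) = z^2 + 85, so Res(f, z₀) = P(z₀)/Q'(z₀) with P(z) = 7, Q'(z) = 2*z:
  Res(f, sqrt(85)*I) = (7)/(2*sqrt(85)*I) = -7*sqrt(85)*I/170

∫_{-∞}^{∞} f(x) dx = 2πi · (-7*sqrt(85)*I/170) = 7*sqrt(85)*pi/85

Final answer: 7*sqrt(85)*pi/85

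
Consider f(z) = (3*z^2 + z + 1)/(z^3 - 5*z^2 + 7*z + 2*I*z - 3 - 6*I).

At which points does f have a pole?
The singularities of f are the zeros of the denominator. Factoring,
  z^3 - 5*z^2 + 7*z + 2*I*z - 3 - 6*I = (z - I)*(z - 2 + I)*(z - 3)
so the candidates are z = I, z = 2 - I, z = 3.

Check the numerator P(z) = 3*z^2 + z + 1 at each one:
  P(I) = -2 + I ≠ 0, so z = I is a (simple) pole.
  P(2 - I) = 12 - 13*I ≠ 0, so z = 2 - I is a (simple) pole.
  P(3) = 31 ≠ 0, so z = 3 is a (simple) pole.

Poles of f: {I, 2 - I, 3}

Final answer: {I, 2 - I, 3}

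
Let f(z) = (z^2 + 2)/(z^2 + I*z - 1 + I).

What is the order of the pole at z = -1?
Factor the denominator:
  z^2 + I*z - 1 + I = (z + 1)*(z - 1 + I)

The numerator P(z) = z^2 + 2 has P(-1) = 3 ≠ 0, so no factor of (z + 1) cancels.
Near z = -1 we can therefore write f(z) = g(z)/(z + 1) with g analytic at -1 and g(-1) ≠ 0 (g is the numerator divided by the remaining denominator factors).

Hence z = -1 is a pole of order 1.

Final answer: 1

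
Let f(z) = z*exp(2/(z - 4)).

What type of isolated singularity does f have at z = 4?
Let u = z - 4. Then
  e^(2/u) = Σ_{k≥0} (2)^k/(k!·u^k) = 1 + 2/u + 2/u^2 + 4/(3*u^3) + ...
which has infinitely many negative powers of u, so exp(2/(z - 4)) has an essential singularity at z = 4.
The extra factor z is a nonzero polynomial; if the product had at most a pole at z = 4, dividing by that polynomial would leave exp(2/(z - 4)) with at most a pole too — contradiction. (Equivalently, the product's Laurent series still has infinitely many negative powers.)
So the singularity is essential.

Final answer: essential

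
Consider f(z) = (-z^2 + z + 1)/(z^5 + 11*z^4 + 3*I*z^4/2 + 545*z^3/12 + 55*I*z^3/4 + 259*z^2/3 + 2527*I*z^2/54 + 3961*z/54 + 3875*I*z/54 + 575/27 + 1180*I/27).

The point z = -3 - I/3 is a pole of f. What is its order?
Factor the denominator:
  z^5 + 11*z^4 + 3*I*z^4/2 + 545*z^3/12 + 55*I*z^3/4 + 259*z^2/3 + 2527*I*z^2/54 + 3961*z/54 + 3875*I*z/54 + 575/27 + 1180*I/27 = (z + 3 + I/3)^3*(z + 3/2 - I/2)*(z + 1/2 + I)

The numerator P(z) = -z^2 + z + 1 has P(-3 - I/3) = -98/9 - 7*I/3 ≠ 0, so no factor of (z + 3 + I/3) cancels.
Near z = -3 - I/3 we can therefore write f(z) = g(z)/(z + 3 + I/3)^3 with g analytic at -3 - I/3 and g(-3 - I/3) ≠ 0 (g is the numerator divided by the remaining denominator factors).

Hence z = -3 - I/3 is a pole of order 3.

Final answer: 3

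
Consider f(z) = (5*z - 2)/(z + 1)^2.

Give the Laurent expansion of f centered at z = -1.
Put w = z - (-1), i.e. z = w - 1. The denominator is w^2, so it suffices to rewrite the numerator in powers of w.

P(z) = 5*z - 2
P(w - 1) = -7 + 5*w

Dividing each term by w^2:
  f = -7/w^2 + 5/w

Substituting back w = z + 1:
  f(z) = -7/(z + 1)^2 + 5/(z + 1)

The series is finite because the numerator is a polynomial; the negative powers form the principal part, and the coefficient of 1/(z + 1) gives Res(f, -1) = 5.

Final answer: -7/(z + 1)^2 + 5/(z + 1)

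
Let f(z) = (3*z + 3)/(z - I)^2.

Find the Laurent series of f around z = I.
Put w = z - (I), i.e. z = w + I. The denominator is w^2, so it suffices to rewrite the numerator in powers of w.

P(z) = 3*z + 3
P(w + I) = 3 + 3*I + 3*w

Dividing each term by w^2:
  f = (3 + 3*I)/w^2 + 3/w

Substituting back w = z - I:
  f(z) = (3 + 3*I)/(z - I)^2 + 3/(z - I)

The series is finite because the numerator is a polynomial; the negative powers form the principal part, and the coefficient of 1/(z - I) gives Res(f, I) = 3.

Final answer: (3 + 3*I)/(z - I)^2 + 3/(z - I)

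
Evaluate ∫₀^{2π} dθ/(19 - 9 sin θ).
Call the integral J. The integrand is 2π-periodic and we integrate over a full period, so shifting θ does not change the value (θ → θ + π/2 turns sin θ into cos θ; θ → θ + π flips the sign of the trig term). Hence
  J = ∫₀^{2π} dθ/(19 + 9 cos θ).
Put z = e^{iθ}: then cos θ = (z + 1/z)/2, dθ = dz/(iz), and z runs once counterclockwise around |z| = 1:
  J = ∮_{|z|=1} 1/(19 + 9*(z + 1/z)/2) · dz/(iz) = (2/i) ∮_{|z|=1} dz/(9*z^2 + 38*z + 9).
The roots of 9*z^2 + 38*z + 9 are z = (-19 ± sqrt(19^2 - 9^2))/9, with sqrt(280) = 2*sqrt(70); their product is 1, so only z₊ = -19/9 + 2*sqrt(70)/9 lies inside the unit circle (z₋ = -19/9 - 2*sqrt(70)/9 lies outside).
z₊ is a simple zero of q(z) = 9*z^2 + 38*z + 9, so Res(1/q, z₊) = 1/q'(z₊) with q'(z) = 18*z + 38; and q'(z₊) = 9*(z₊ - z₋) = 4*sqrt(70).
Therefore J = (2/i) · 2πi · 1/(4*sqrt(70)) = 2*pi/(2*sqrt(70)) = sqrt(70)*pi/70

Final answer: sqrt(70)*pi/70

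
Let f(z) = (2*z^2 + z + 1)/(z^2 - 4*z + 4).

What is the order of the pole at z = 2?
Factor the denominator:
  z^2 - 4*z + 4 = (z - 2)^2

The numerator P(z) = 2*z^2 + z + 1 has P(2) = 11 ≠ 0, so no factor of (z - 2) cancels.
Near z = 2 we can therefore write f(z) = g(z)/(z - 2)^2 with g analytic at 2 and g(2) ≠ 0 (g is just the numerator).

Hence z = 2 is a pole of order 2.

Final answer: 2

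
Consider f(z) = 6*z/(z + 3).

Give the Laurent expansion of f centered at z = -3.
Put w = z - (-3), i.e. z = w - 3. The denominator is w, so it suffices to rewrite the numerator in powers of w.

P(z) = 6*z
P(w - 3) = -18 + 6*w

Dividing each term by w:
  f = -18/w + 6

Substituting back w = z + 3:
  f(z) = -18/(z + 3) + 6

The series is finite because the numerator is a polynomial; the negative powers form the principal part, and the coefficient of 1/(z + 3) gives Res(f, -3) = -18.

Final answer: -18/(z + 3) + 6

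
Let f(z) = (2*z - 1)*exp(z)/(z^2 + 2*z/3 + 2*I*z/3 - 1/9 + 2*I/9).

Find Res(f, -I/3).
Write f(z) = P(z)/Q(z) with P(z) = (2*z - 1)*exp(z) and Q(z) = z^2 + 2*z/3 + 2*I*z/3 - 1/9 + 2*I/9.
The denominator factors as Q(z) = (z + 2/3 + I/3)*(z + I/3), so z = -I/3 is a simple zero of Q and P is analytic there; z = -I/3 is therefore a simple pole and
  Res(f, z₀) = P(z₀)/Q'(z₀).

Q'(z) = 2*z + 2/3 + 2*I/3, so Q'(-I/3) = 2/3.
P(-I/3) = (-1 - 2*I/3)*exp(-I/3).

Res(f, -I/3) = ((-1 - 2*I/3)*exp(-I/3))/(2/3) = (-3/2 - I)*exp(-I/3)

Final answer: (-3/2 - I)*exp(-I/3)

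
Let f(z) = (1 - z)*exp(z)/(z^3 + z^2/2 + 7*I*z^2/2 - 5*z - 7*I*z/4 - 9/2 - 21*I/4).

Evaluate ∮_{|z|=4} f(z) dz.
By the residue theorem, ∮_C f(z) dz = 2πi · (sum of the residues of f at the poles inside |z| = 4).

The denominator factors as (z - 2 + I/2)*(z + 3/2 + 3*I)*(z + 1), so the singularities of f are simple poles at z = 2 - I/2, z = -3/2 - 3*I, z = -1.
  |2 - I/2|² = 17/4 < 16 = 4², so this pole is inside the contour.
  |-3/2 - 3*I|² = 45/4 < 16 = 4², so this pole is inside the contour.
  |-1|² = 1 < 16 = 4², so this pole is inside the contour.

With P(z) = (1 - z)*exp(z) and Q(z) = z^3 + z^2/2 + 7*I*z^2/2 - 5*z - 7*I*z/4 - 9/2 - 21*I/4, each pole is simple, so Res(f, z₀) = P(z₀)/Q'(z₀) with Q'(z) = 3*z^2 + z + 7*I*z - 5 - 7*I/4.
  Res(f, 2 - I/2) = P(2 - I/2)/Q'(2 - I/2) = ((-1 + I/2)*exp(2 - I/2))/(47/4 + 23*I/4) = (-71/1369 + 93*I/1369)*exp(2 - I/2)
  Res(f, -3/2 - 3*I) = P(-3/2 - 3*I)/Q'(-3/2 - 3*I) = ((5/2 + 3*I)*exp(-3/2 - 3*I))/(-23/4 + 47*I/4) = (167/1369 - 373*I/1369)*exp(-3/2 - 3*I)
  Res(f, -1) = P(-1)/Q'(-1) = (2*exp(-1))/(-3 - 35*I/4) = (-96/1369 + 280*I/1369)*exp(-1)

Sum of residues inside C: (167/1369 - 373*I/1369)*exp(-3/2 - 3*I) + (-96/1369 + 280*I/1369)*exp(-1) + (-71/1369 + 93*I/1369)*exp(2 - I/2)
∮_C f(z) dz = 2πi · ((167/1369 - 373*I/1369)*exp(-3/2 - 3*I) + (-96/1369 + 280*I/1369)*exp(-1) + (-71/1369 + 93*I/1369)*exp(2 - I/2)) = pi*(-186/1369 - 142*I/1369)*exp(2 - I/2) + pi*(746/1369 + 334*I/1369)*exp(-3/2 - 3*I) + pi*(-560/1369 - 192*I/1369)*exp(-1)

Final answer: pi*(-186/1369 - 142*I/1369)*exp(2 - I/2) + pi*(746/1369 + 334*I/1369)*exp(-3/2 - 3*I) + pi*(-560/1369 - 192*I/1369)*exp(-1)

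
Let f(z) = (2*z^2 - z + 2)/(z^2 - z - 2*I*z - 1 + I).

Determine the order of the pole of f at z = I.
1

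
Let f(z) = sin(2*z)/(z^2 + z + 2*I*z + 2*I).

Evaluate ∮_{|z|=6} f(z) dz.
By the residue theorem, ∮_C f(z) dz = 2πi · (sum of the residues of f at the poles inside |z| = 6).

The denominator factors as (z + 1)*(z + 2*I), so the singularities of f are simple poles at z = -1, z = -2*I.
  |-1|² = 1 < 36 = 6², so this pole is inside the contour.
  |-2*I|² = 4 < 36 = 6², so this pole is inside the contour.

With P(z) = sin(2*z) and Q(z) = z^2 + z + 2*I*z + 2*I, each pole is simple, so Res(f, z₀) = P(z₀)/Q'(z₀) with Q'(z) = 2*z + 1 + 2*I.
  Res(f, -1) = P(-1)/Q'(-1) = (-sin(2))/(-1 + 2*I) = (1/5 + 2*I/5)*sin(2)
  Res(f, -2*I) = P(-2*I)/Q'(-2*I) = (-I*sinh(4))/(1 - 2*I) = (2/5 - I/5)*sinh(4)

Sum of residues inside C: (2/5 - I/5)*sinh(4) + (1/5 + 2*I/5)*sin(2)
∮_C f(z) dz = 2πi · ((2/5 - I/5)*sinh(4) + (1/5 + 2*I/5)*sin(2)) = pi*(-4/5 + 2*I/5)*sin(2) + pi*(2/5 + 4*I/5)*sinh(4)

Final answer: pi*(-4/5 + 2*I/5)*sin(2) + pi*(2/5 + 4*I/5)*sinh(4)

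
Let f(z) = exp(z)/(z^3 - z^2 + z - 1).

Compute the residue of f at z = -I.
Write f(z) = P(z)/Q(z) with P(z) = exp(z) and Q(z) = z^3 - z^2 + z - 1.
The denominator factors as Q(z) = (z - I)*(z - 1)*(z + I), so z = -I is a simple zero of Q and P is analytic there; z = -I is therefore a simple pole and
  Res(f, z₀) = P(z₀)/Q'(z₀).

Q'(z) = 3*z^2 - 2*z + 1, so Q'(-I) = -2 + 2*I.
P(-I) = exp(-I).

Res(f, -I) = (exp(-I))/(-2 + 2*I) = (-1/4 - I/4)*exp(-I)

Final answer: (-1/4 - I/4)*exp(-I)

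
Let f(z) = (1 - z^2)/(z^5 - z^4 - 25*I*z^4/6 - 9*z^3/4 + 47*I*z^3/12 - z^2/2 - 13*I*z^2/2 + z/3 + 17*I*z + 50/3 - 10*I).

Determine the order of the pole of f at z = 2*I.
Factor the denominator:
  z^5 - z^4 - 25*I*z^4/6 - 9*z^3/4 + 47*I*z^3/12 - z^2/2 - 13*I*z^2/2 + z/3 + 17*I*z + 50/3 - 10*I = (z - 2*I)^3*(z - 3/2 + I/3)*(z + 1/2 + 3*I/2)

The numerator P(z) = 1 - z^2 has P(2*I) = 5 ≠ 0, so no factor of (z - 2*I) cancels.
Near z = 2*I we can therefore write f(z) = g(z)/(z - 2*I)^3 with g analytic at 2*I and g(2*I) ≠ 0 (g is the numerator divided by the remaining denominator factors).

Hence z = 2*I is a pole of order 3.

Final answer: 3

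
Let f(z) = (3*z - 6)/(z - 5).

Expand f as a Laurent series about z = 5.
Put w = z - (5), i.e. z = w + 5. The denominator is w, so it suffices to rewrite the numerator in powers of w.

P(z) = 3*z - 6
P(w + 5) = 9 + 3*w

Dividing each term by w:
  f = 9/w + 3

Substituting back w = z - 5:
  f(z) = 9/(z - 5) + 3

The series is finite because the numerator is a polynomial; the negative powers form the principal part, and the coefficient of 1/(z - 5) gives Res(f, 5) = 9.

Final answer: 9/(z - 5) + 3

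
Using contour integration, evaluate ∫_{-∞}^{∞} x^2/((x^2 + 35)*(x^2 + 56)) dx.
Let f(z) = z^2/((z^2 + 35)*(z^2 + 56)). The denominator has no real zeros and deg Q - deg P = 2 ≥ 2, so the integral of f over the upper semicircle |z| = R tends to 0 as R → ∞. Closing the contour in the upper half-plane,
  ∫_{-∞}^{∞} f(x) dx = 2πi · Σ Res(f, z_k)  over the poles with Im z_k > 0.

Zeros of the denominator: z^2 + 56 = 0 gives z = ±2*sqrt(14)*I; z^2 + 35 = 0 gives z = ±sqrt(35)*I.
Upper half-plane: z = 2*sqrt(14)*I, z = sqrt(35)*I (simple).

Each pole is a simple zero of Q(z) = z^4 + 91*z^2 + 1960, so Res(f, z₀) = P(z₀)/Q'(z₀) with P(z) = z^2, Q'(z) = 4*z^3 + 182*z:
  Res(f, 2*sqrt(14)*I) = (-56)/(-84*sqrt(14)*I) = -sqrt(14)*I/21
  Res(f, sqrt(35)*I) = (-35)/(42*sqrt(35)*I) = sqrt(35)*I/42

Sum of residues: I*(-2*sqrt(14) + sqrt(35))/42
∫_{-∞}^{∞} f(x) dx = 2πi · (I*(-2*sqrt(14) + sqrt(35))/42) = pi*(-sqrt(35) + 2*sqrt(14))/21

Final answer: pi*(-sqrt(35) + 2*sqrt(14))/21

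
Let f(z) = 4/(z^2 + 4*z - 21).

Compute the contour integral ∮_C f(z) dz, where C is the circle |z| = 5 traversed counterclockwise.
4*I*pi/5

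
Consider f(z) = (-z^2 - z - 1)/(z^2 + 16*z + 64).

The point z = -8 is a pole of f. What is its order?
2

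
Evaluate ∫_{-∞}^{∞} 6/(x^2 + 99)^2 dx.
sqrt(11)*pi/1089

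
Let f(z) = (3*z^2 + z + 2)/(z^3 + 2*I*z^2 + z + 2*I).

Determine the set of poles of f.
The singularities of f are the zeros of the denominator. Factoring,
  z^3 + 2*I*z^2 + z + 2*I = (z + I)*(z + 2*I)*(z - I)
so the candidates are z = -I, z = -2*I, z = I.

Check the numerator P(z) = 3*z^2 + z + 2 at each one:
  P(-I) = -1 - I ≠ 0, so z = -I is a (simple) pole.
  P(-2*I) = -10 - 2*I ≠ 0, so z = -2*I is a (simple) pole.
  P(I) = -1 + I ≠ 0, so z = I is a (simple) pole.

Poles of f: {-2*I, -I, I}

Final answer: {-2*I, -I, I}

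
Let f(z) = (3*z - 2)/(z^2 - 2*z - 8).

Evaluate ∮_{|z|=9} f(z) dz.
6*I*pi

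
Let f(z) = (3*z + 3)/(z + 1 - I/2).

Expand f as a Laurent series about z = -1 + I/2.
Put w = z - (-1 + I/2), i.e. z = w - 1 + I/2. The denominator is w, so it suffices to rewrite the numerator in powers of w.

P(z) = 3*z + 3
P(w - 1 + I/2) = 3*I/2 + 3*w

Dividing each term by w:
  f = 3*I/(2*w) + 3

Substituting back w = z + 1 - I/2:
  f(z) = 3*I/(2*(z + 1 - I/2)) + 3

The series is finite because the numerator is a polynomial; the negative powers form the principal part, and the coefficient of 1/(z + 1 - I/2) gives Res(f, -1 + I/2) = 3*I/2.

Final answer: 3*I/(2*(z + 1 - I/2)) + 3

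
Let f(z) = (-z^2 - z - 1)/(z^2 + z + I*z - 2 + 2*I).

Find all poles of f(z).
The singularities of f are the zeros of the denominator. Factoring,
  z^2 + z + I*z - 2 + 2*I = (z - 1 + I)*(z + 2)
so the candidates are z = 1 - I, z = -2.

Check the numerator P(z) = -z^2 - z - 1 at each one:
  P(1 - I) = -2 + 3*I ≠ 0, so z = 1 - I is a (simple) pole.
  P(-2) = -3 ≠ 0, so z = -2 is a (simple) pole.

Poles of f: {-2, 1 - I}

Final answer: {-2, 1 - I}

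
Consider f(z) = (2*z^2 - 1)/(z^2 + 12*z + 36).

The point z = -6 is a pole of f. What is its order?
2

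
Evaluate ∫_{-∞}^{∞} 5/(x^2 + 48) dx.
Let f(z) = 5/(z^2 + 48). The denominator has no real zeros and deg Q - deg P = 2 ≥ 2, so the integral of f over the upper semicircle |z| = R tends to 0 as R → ∞. Closing the contour in the upper half-plane,
  ∫_{-∞}^{∞} f(x) dx = 2πi · Σ Res(f, z_k)  over the poles with Im z_k > 0.

Zeros of the denominator: z^2 + 48 = 0 gives z = ±4*sqrt(3)*I.
Upper half-plane: z = 4*sqrt(3)*I (simple).

Each pole is a simple zero of Q(z) = z^2 + 48, so Res(f, z₀) = P(z₀)/Q'(z₀) with P(z) = 5, Q'(z) = 2*z:
  Res(f, 4*sqrt(3)*I) = (5)/(8*sqrt(3)*I) = -5*sqrt(3)*I/24

∫_{-∞}^{∞} f(x) dx = 2πi · (-5*sqrt(3)*I/24) = 5*sqrt(3)*pi/12

Final answer: 5*sqrt(3)*pi/12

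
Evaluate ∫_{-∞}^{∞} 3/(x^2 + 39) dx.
Let f(z) = 3/(z^2 + 39). The denominator has no real zeros and deg Q - deg P = 2 ≥ 2, so the integral of f over the upper semicircle |z| = R tends to 0 as R → ∞. Closing the contour in the upper half-plane,
  ∫_{-∞}^{∞} f(x) dx = 2πi · Σ Res(f, z_k)  over the poles with Im z_k > 0.

Zeros of the denominator: z^2 + 39 = 0 gives z = ±sqrt(39)*I.
Upper half-plane: z = sqrt(39)*I (simple).

Each pole is a simple zero of Q(z) = z^2 + 39, so Res(f, z₀) = P(z₀)/Q'(z₀) with P(z) = 3, Q'(z) = 2*z:
  Res(f, sqrt(39)*I) = (3)/(2*sqrt(39)*I) = -sqrt(39)*I/26

∫_{-∞}^{∞} f(x) dx = 2πi · (-sqrt(39)*I/26) = sqrt(39)*pi/13

Final answer: sqrt(39)*pi/13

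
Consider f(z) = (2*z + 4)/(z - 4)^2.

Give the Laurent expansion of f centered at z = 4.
Put w = z - (4), i.e. z = w + 4. The denominator is w^2, so it suffices to rewrite the numerator in powers of w.

P(z) = 2*z + 4
P(w + 4) = 12 + 2*w

Dividing each term by w^2:
  f = 12/w^2 + 2/w

Substituting back w = z - 4:
  f(z) = 12/(z - 4)^2 + 2/(z - 4)

The series is finite because the numerator is a polynomial; the negative powers form the principal part, and the coefficient of 1/(z - 4) gives Res(f, 4) = 2.

Final answer: 12/(z - 4)^2 + 2/(z - 4)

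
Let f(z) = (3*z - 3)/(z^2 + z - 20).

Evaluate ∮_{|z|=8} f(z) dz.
6*I*pi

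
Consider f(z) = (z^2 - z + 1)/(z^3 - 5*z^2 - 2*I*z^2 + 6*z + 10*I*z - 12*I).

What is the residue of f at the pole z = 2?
Write f(z) = P(z)/Q(z) with P(z) = z^2 - z + 1 and Q(z) = z^3 - 5*z^2 - 2*I*z^2 + 6*z + 10*I*z - 12*I.
The denominator factors as Q(z) = (z - 2*I)*(z - 3)*(z - 2), so z = 2 is a simple zero of Q and P is analytic there; z = 2 is therefore a simple pole and
  Res(f, z₀) = P(z₀)/Q'(z₀).

Q'(z) = 3*z^2 - 10*z - 4*I*z + 6 + 10*I, so Q'(2) = -2 + 2*I.
P(2) = 3.

Res(f, 2) = (3)/(-2 + 2*I) = -3/4 - 3*I/4

Final answer: -3/4 - 3*I/4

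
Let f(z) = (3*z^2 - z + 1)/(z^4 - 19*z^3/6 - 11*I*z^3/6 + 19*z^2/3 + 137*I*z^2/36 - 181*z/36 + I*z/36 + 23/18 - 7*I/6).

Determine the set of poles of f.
{-I/2, 2/3, 1 + 3*I, 3/2 - 2*I/3}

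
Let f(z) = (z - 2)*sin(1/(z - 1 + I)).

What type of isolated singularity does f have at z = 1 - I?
Let u = z - 1 + I. Then
  sin(1/u) = Σ_{k≥0} (-1)^k (1)^(2k+1)/((2k+1)!·u^(2k+1)) = 1/u - 1/(6*u^3) + 1/(120*u^5) + ...
which has infinitely many negative powers of u, so sin(1/(z - 1 + I)) has an essential singularity at z = 1 - I.
The extra factor z - 2 is a nonzero polynomial; if the product had at most a pole at z = 1 - I, dividing by that polynomial would leave sin(1/(z - 1 + I)) with at most a pole too — contradiction. (Equivalently, the product's Laurent series still has infinitely many negative powers.)
So the singularity is essential.

Final answer: essential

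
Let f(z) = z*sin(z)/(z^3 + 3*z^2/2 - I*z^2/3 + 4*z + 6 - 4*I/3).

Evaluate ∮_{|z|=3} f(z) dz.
pi*(1416/50137 + 24732*I/50137)*sin(3/2 - I/3) + pi*(-5184/50137 + 31824*I/50137)*sinh(2)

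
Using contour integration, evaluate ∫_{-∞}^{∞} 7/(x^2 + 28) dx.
sqrt(7)*pi/2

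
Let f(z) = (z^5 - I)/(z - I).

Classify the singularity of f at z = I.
The numerator vanishes at z = I ((I)^5 = I), so it is divisible by z - I:
  z^5 - I = (z - I)*(z^4 + I*z^3 - z^2 - I*z + 1)
Hence for z ≠ I, f(z) = z^4 + I*z^3 - z^2 - I*z + 1, a polynomial, and lim_{z→I} f(z) = 5 is finite.
So the singularity is removable.

Final answer: removable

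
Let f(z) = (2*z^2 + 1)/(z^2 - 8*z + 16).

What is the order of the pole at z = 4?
Factor the denominator:
  z^2 - 8*z + 16 = (z - 4)^2

The numerator P(z) = 2*z^2 + 1 has P(4) = 33 ≠ 0, so no factor of (z - 4) cancels.
Near z = 4 we can therefore write f(z) = g(z)/(z - 4)^2 with g analytic at 4 and g(4) ≠ 0 (g is just the numerator).

Hence z = 4 is a pole of order 2.

Final answer: 2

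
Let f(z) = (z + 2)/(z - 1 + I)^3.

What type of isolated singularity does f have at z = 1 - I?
pole of order 3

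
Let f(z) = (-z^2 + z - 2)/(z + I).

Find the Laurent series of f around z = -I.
Put w = z - (-I), i.e. z = w - I. The denominator is w, so it suffices to rewrite the numerator in powers of w.

P(z) = -z^2 + z - 2
P(w - I) = -1 - I + (1 + 2*I)*w - w^2

Dividing each term by w:
  f = (-1 - I)/w + 1 + 2*I - w

Substituting back w = z + I:
  f(z) = (-1 - I)/(z + I) + 1 + 2*I - (z + I)

The series is finite because the numerator is a polynomial; the negative powers form the principal part, and the coefficient of 1/(z + I) gives Res(f, -I) = -1 - I.

Final answer: (-1 - I)/(z + I) + 1 + 2*I - (z + I)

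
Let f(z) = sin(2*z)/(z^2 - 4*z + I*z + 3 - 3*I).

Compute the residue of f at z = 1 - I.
Write f(z) = P(z)/Q(z) with P(z) = sin(2*z) and Q(z) = z^2 - 4*z + I*z + 3 - 3*I.
The denominator factors as Q(z) = (z - 1 + I)*(z - 3), so z = 1 - I is a simple zero of Q and P is analytic there; z = 1 - I is therefore a simple pole and
  Res(f, z₀) = P(z₀)/Q'(z₀).

Q'(z) = 2*z - 4 + I, so Q'(1 - I) = -2 - I.
P(1 - I) = sin(2 - 2*I).

Res(f, 1 - I) = (sin(2 - 2*I))/(-2 - I) = (-2/5 + I/5)*sin(2 - 2*I)

Final answer: (-2/5 + I/5)*sin(2 - 2*I)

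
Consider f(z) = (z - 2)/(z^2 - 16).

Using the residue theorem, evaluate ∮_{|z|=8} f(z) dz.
2*I*pi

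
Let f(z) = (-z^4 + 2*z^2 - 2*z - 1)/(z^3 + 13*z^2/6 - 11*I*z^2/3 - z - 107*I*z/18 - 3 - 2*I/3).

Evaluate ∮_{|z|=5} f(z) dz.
By the residue theorem, ∮_C f(z) dz = 2πi · (sum of the residues of f at the poles inside |z| = 5).

The denominator factors as (z + 2/3 - 3*I)*(z - 2*I/3)*(z + 3/2), so the singularities of f are simple poles at z = -2/3 + 3*I, z = 2*I/3, z = -3/2.
  |-2/3 + 3*I|² = 85/9 < 25 = 5², so this pole is inside the contour.
  |2*I/3|² = 4/9 < 25 = 5², so this pole is inside the contour.
  |-3/2|² = 9/4 < 25 = 5², so this pole is inside the contour.

With P(z) = -z^4 + 2*z^2 - 2*z - 1 and Q(z) = z^3 + 13*z^2/6 - 11*I*z^2/3 - z - 107*I*z/18 - 3 - 2*I/3, each pole is simple, so Res(f, z₀) = P(z₀)/Q'(z₀) with Q'(z) = 3*z^2 + 13*z/3 - 22*I*z/3 - 1 - 107*I/18.
  Res(f, -2/3 + 3*I) = P(-2/3 + 3*I)/Q'(-2/3 + 3*I) = (-5992/81 - 742*I/9)/(-68/9 - I/18) = 1643180/166473 + 1804432*I/166473
  Res(f, 2*I/3) = P(2*I/3)/Q'(2*I/3) = (-169/81 - 4*I/3)/(23/9 - 55*I/18) = -3668/46269 - 28526*I/46269
  Res(f, -3/2) = P(-3/2)/Q'(-3/2) = (23/16)/(-3/4 + 91*I/18) = -5589/135412 - 18837*I/67706

Sum of residues inside C: 39/4 + 179*I/18
∮_C f(z) dz = 2πi · (39/4 + 179*I/18) = pi*(-179/9 + 39*I/2)

Final answer: pi*(-179/9 + 39*I/2)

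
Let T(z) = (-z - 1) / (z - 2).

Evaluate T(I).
Substitute z = I:
  numerator:   -(I) - 1 = -1 - I
  denominator: (I) - 2 = -2 + I
T(I) = (-1 - I)/(-2 + I); multiplying numerator and denominator by the conjugate -2 - I gives (1 + 3*I)/5 = 1/5 + 3*I/5

Final answer: 1/5 + 3*I/5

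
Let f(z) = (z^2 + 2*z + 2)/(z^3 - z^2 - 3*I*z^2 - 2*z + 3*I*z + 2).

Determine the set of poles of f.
The singularities of f are the zeros of the denominator. Factoring,
  z^3 - z^2 - 3*I*z^2 - 2*z + 3*I*z + 2 = (z - I)*(z - 1)*(z - 2*I)
so the candidates are z = I, z = 1, z = 2*I.

Check the numerator P(z) = z^2 + 2*z + 2 at each one:
  P(I) = 1 + 2*I ≠ 0, so z = I is a (simple) pole.
  P(1) = 5 ≠ 0, so z = 1 is a (simple) pole.
  P(2*I) = -2 + 4*I ≠ 0, so z = 2*I is a (simple) pole.

Poles of f: {I, 2*I, 1}

Final answer: {I, 2*I, 1}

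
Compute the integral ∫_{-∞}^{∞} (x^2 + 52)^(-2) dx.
sqrt(13)*pi/2704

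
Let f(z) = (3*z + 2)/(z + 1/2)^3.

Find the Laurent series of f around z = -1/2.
1/(2*(z + 1/2)^3) + 3/(z + 1/2)^2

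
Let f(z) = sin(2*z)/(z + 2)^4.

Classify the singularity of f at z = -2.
Write f(z) = g(z)/(z + 2)^4 with g(z) = sin(2*z).
g is entire and g(-2) = -sin(4) ≠ 0, so no factor of (z + 2) cancels: the Laurent expansion of f about z = -2 starts at the power -4, i.e. lim_{z→z₀} (z - z₀)^4 f(z) = -sin(4) is finite and nonzero.
So z = -2 is a pole of order 4.

Final answer: pole of order 4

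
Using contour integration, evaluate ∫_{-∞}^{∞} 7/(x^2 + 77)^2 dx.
Let f(z) = 7/(z^2 + 77)^2. The denominator has no real zeros and deg Q - deg P = 4 ≥ 2, so the integral of f over the upper semicircle |z| = R tends to 0 as R → ∞. Closing the contour in the upper half-plane,
  ∫_{-∞}^{∞} f(x) dx = 2πi · Σ Res(f, z_k)  over the poles with Im z_k > 0.

Zeros of the denominator: z^2 + 77 = 0 gives z = ±sqrt(77)*I.
Upper half-plane: z = sqrt(77)*I (a pole of order 2).

Write f(z) = g(z)/(z - sqrt(77)*I)^2 with g(z) = 7/(z + sqrt(77)*I)^2. For a double pole, Res(f, z₀) = g'(z₀):
  g'(z) = -14/(z + sqrt(77)*I)^3
  Res(f, sqrt(77)*I) = g'(sqrt(77)*I) = -sqrt(77)*I/3388

∫_{-∞}^{∞} f(x) dx = 2πi · (-sqrt(77)*I/3388) = sqrt(77)*pi/1694

Final answer: sqrt(77)*pi/1694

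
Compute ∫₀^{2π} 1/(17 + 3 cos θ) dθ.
sqrt(70)*pi/70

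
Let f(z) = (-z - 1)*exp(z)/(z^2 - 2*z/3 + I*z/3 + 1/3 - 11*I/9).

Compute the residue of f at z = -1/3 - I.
Write f(z) = P(z)/Q(z) with P(z) = (-z - 1)*exp(z) and Q(z) = z^2 - 2*z/3 + I*z/3 + 1/3 - 11*I/9.
The denominator factors as Q(z) = (z - 1 - 2*I/3)*(z + 1/3 + I), so z = -1/3 - I is a simple zero of Q and P is analytic there; z = -1/3 - I is therefore a simple pole and
  Res(f, z₀) = P(z₀)/Q'(z₀).

Q'(z) = 2*z - 2/3 + I/3, so Q'(-1/3 - I) = -4/3 - 5*I/3.
P(-1/3 - I) = (-2/3 + I)*exp(-1/3 - I).

Res(f, -1/3 - I) = ((-2/3 + I)*exp(-1/3 - I))/(-4/3 - 5*I/3) = (-7/41 - 22*I/41)*exp(-1/3 - I)

Final answer: (-7/41 - 22*I/41)*exp(-1/3 - I)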